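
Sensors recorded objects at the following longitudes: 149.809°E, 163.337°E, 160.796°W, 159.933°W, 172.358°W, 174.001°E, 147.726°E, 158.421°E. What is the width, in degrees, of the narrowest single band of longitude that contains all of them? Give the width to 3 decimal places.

Sort the longitudes: -172.358°, -160.796°, -159.933°, +147.726°, +149.809°, +158.421°, +163.337°, +174.001°.
Eastward gaps between consecutive values (wrapping around): 11.562°, 0.863°, 307.659°, 2.083°, 8.612°, 4.916°, 10.664°, 13.641°.
Largest gap = 307.659° ⇒ minimal covering band is its complement: 360° − 307.659° = 52.341°.
Band runs from +147.726° eastward to -159.933°, crossing the antimeridian.

52.341°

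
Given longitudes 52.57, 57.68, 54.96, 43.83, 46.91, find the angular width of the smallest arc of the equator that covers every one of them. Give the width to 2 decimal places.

13.85°

Sort the longitudes: +43.83°, +46.91°, +52.57°, +54.96°, +57.68°.
Eastward gaps between consecutive values (wrapping around): 3.08°, 5.66°, 2.39°, 2.72°, 346.15°.
Largest gap = 346.15° ⇒ minimal covering band is its complement: 360° − 346.15° = 13.85°.
Band runs from +43.83° eastward to +57.68°.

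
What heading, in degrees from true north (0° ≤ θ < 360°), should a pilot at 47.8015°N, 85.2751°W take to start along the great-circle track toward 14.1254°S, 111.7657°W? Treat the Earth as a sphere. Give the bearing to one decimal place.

208.2°

Δλ = -111.7657 − -85.2751 = -26.4906°.
θ = atan2( sin Δλ · cos φ₂ , cos φ₁ · sin φ₂ − sin φ₁ · cos φ₂ · cos Δλ )
  = atan2(-0.43256, -0.80692) = -151.806° → normalised to [0°, 360°): 208.194°.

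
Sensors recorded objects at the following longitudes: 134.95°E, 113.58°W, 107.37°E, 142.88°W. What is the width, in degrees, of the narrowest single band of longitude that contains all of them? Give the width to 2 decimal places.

Sort the longitudes: -142.88°, -113.58°, +107.37°, +134.95°.
Eastward gaps between consecutive values (wrapping around): 29.30°, 220.95°, 27.58°, 82.17°.
Largest gap = 220.95° ⇒ minimal covering band is its complement: 360° − 220.95° = 139.05°.
Band runs from +107.37° eastward to -113.58°, crossing the antimeridian.

139.05°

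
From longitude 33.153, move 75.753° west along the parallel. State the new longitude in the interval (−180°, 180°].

-42.600°

Start at +33.153°; shift −75.753° → -42.600°.
-42.600° already lies in (−180°, 180°].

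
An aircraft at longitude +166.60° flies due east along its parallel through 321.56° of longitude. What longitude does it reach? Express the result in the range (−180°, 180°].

Start at +166.60°; shift +321.56° → +488.16°.
+488.16° lies outside (−180°, 180°]; subtract 360° → +128.16°.

+128.16°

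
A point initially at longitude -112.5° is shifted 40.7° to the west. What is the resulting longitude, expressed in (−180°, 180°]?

Start at -112.5°; shift −40.7° → -153.2°.
-153.2° already lies in (−180°, 180°].

-153.2°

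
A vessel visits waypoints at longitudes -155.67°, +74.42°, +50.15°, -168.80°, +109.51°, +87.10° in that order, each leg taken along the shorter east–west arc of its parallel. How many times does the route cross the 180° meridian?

Leg 1: -155.67° → +74.42°, shortest Δλ = -129.91° (west) — crosses 180°.
Leg 2: +74.42° → +50.15°, shortest Δλ = -24.27° (west) — does not cross 180°.
Leg 3: +50.15° → -168.80°, shortest Δλ = 141.05° (east) — crosses 180°.
Leg 4: -168.80° → +109.51°, shortest Δλ = -81.69° (west) — crosses 180°.
Leg 5: +109.51° → +87.10°, shortest Δλ = -22.41° (west) — does not cross 180°.
Total crossings: 3.

3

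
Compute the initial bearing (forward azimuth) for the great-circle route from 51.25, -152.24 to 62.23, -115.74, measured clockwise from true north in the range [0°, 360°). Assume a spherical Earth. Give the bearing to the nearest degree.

47°

Δλ = -115.74 − -152.24 = 36.50°.
θ = atan2( sin Δλ · cos φ₂ , cos φ₁ · sin φ₂ − sin φ₁ · cos φ₂ · cos Δλ )
  = atan2(0.27714, 0.26174) = 46.637° → normalised to [0°, 360°): 46.637°.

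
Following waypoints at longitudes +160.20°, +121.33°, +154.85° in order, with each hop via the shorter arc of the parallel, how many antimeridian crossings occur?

Leg 1: +160.20° → +121.33°, shortest Δλ = -38.87° (west) — does not cross 180°.
Leg 2: +121.33° → +154.85°, shortest Δλ = 33.52° (east) — does not cross 180°.
Total crossings: 0.

0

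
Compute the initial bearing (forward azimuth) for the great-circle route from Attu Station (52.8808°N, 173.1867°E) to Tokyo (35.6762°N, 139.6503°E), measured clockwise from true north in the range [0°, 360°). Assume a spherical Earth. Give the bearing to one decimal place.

Δλ = 139.6503 − 173.1867 = -33.5364°.
θ = atan2( sin Δλ · cos φ₂ , cos φ₁ · sin φ₂ − sin φ₁ · cos φ₂ · cos Δλ )
  = atan2(-0.44878, -0.18796) = -112.725° → normalised to [0°, 360°): 247.275°.

247.3°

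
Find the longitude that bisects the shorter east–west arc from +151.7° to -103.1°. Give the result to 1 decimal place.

-155.7°

Signed shortest Δλ from +151.7° to -103.1° is +105.2°.
Midpoint longitude = +151.7° + (+105.2°)/2 = +151.7° + 52.6° = +204.3°.
Normalise into (−180°, 180°]: -155.7°.
(The naïve average (+151.7 + -103.1)/2 = 24.3° is on the wrong side of the globe.)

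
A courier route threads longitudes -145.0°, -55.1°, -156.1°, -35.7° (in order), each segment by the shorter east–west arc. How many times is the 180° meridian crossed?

Leg 1: -145.0° → -55.1°, shortest Δλ = 89.9° (east) — does not cross 180°.
Leg 2: -55.1° → -156.1°, shortest Δλ = -101.0° (west) — does not cross 180°.
Leg 3: -156.1° → -35.7°, shortest Δλ = 120.4° (east) — does not cross 180°.
Total crossings: 0.

0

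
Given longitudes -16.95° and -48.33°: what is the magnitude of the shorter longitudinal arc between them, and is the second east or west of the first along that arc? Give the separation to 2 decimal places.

Raw difference: -48.33 − -16.95 = -31.38°.
Normalise into (−180°, 180°]: -31.38° stays -31.38°.
Negative ⇒ the second point lies to the west; separation 31.38°.

31.38° west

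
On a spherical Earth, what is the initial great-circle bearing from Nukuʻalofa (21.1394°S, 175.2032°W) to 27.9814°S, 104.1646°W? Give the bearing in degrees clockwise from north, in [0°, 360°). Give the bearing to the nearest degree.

112°

Δλ = -104.1646 − -175.2032 = 71.0386°.
θ = atan2( sin Δλ · cos φ₂ , cos φ₁ · sin φ₂ − sin φ₁ · cos φ₂ · cos Δλ )
  = atan2(0.83518, -0.33413) = 111.805° → normalised to [0°, 360°): 111.805°.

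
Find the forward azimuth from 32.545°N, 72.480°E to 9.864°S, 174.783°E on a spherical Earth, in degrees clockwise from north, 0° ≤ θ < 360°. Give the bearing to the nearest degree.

Δλ = 174.783 − 72.480 = 102.303°.
θ = atan2( sin Δλ · cos φ₂ , cos φ₁ · sin φ₂ − sin φ₁ · cos φ₂ · cos Δλ )
  = atan2(0.96259, -0.03147) = 91.873° → normalised to [0°, 360°): 91.873°.

92°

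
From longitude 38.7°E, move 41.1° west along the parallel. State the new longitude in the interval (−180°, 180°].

Start at +38.7°; shift −41.1° → -2.4°.
-2.4° already lies in (−180°, 180°].

2.4°W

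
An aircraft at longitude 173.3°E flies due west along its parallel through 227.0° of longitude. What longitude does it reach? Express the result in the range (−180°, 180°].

53.7°W

Start at +173.3°; shift −227.0° → -53.7°.
-53.7° already lies in (−180°, 180°].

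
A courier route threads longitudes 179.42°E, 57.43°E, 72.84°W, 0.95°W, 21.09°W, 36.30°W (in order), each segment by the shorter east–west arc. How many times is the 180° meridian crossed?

0

Leg 1: +179.42° → +57.43°, shortest Δλ = -121.99° (west) — does not cross 180°.
Leg 2: +57.43° → -72.84°, shortest Δλ = -130.27° (west) — does not cross 180°.
Leg 3: -72.84° → -0.95°, shortest Δλ = 71.89° (east) — does not cross 180°.
Leg 4: -0.95° → -21.09°, shortest Δλ = -20.14° (west) — does not cross 180°.
Leg 5: -21.09° → -36.30°, shortest Δλ = -15.21° (west) — does not cross 180°.
Total crossings: 0.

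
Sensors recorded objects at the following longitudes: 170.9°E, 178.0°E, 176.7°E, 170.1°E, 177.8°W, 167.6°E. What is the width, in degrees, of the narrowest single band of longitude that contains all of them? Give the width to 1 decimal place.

Sort the longitudes: -177.8°, +167.6°, +170.1°, +170.9°, +176.7°, +178.0°.
Eastward gaps between consecutive values (wrapping around): 345.4°, 2.5°, 0.8°, 5.8°, 1.3°, 4.2°.
Largest gap = 345.4° ⇒ minimal covering band is its complement: 360° − 345.4° = 14.6°.
Band runs from +167.6° eastward to -177.8°, crossing the antimeridian.

14.6°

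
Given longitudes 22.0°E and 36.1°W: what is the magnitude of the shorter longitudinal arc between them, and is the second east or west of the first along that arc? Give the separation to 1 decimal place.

58.1° west

Raw difference: -36.1 − 22.0 = -58.1°.
Normalise into (−180°, 180°]: -58.1° stays -58.1°.
Negative ⇒ the second point lies to the west; separation 58.1°.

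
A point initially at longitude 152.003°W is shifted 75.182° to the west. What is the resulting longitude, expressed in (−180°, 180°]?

132.815°E

Start at -152.003°; shift −75.182° → -227.185°.
-227.185° lies outside (−180°, 180°]; add 360° → +132.815°.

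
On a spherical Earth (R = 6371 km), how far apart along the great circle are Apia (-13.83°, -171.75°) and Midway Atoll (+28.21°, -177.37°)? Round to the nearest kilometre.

4714 km

Δλ = -177.37 − -171.75 = -5.62°.
Δφ = 28.21 − -13.83 = 42.04°.
a = sin²(Δφ/2) + cos φ₁ · cos φ₂ · sin²(Δλ/2) = 0.130718.
c = 2·atan2(√a, √(1−a)) = 0.73986 rad → d = 6371·c ≈ 4713.63 km.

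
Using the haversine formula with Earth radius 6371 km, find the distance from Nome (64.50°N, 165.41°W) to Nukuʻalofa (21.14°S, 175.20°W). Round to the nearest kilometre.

9560 km

Δλ = -175.20 − -165.41 = -9.79°.
Δφ = -21.14 − 64.50 = -85.64°.
a = sin²(Δφ/2) + cos φ₁ · cos φ₂ · sin²(Δλ/2) = 0.464912.
c = 2·atan2(√a, √(1−a)) = 1.50056 rad → d = 6371·c ≈ 9560.09 km.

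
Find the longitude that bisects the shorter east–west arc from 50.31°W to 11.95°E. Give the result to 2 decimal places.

Signed shortest Δλ from -50.31° to +11.95° is +62.26°.
Midpoint longitude = -50.31° + (+62.26°)/2 = -50.31° + 31.13° = -19.18°.

19.18°W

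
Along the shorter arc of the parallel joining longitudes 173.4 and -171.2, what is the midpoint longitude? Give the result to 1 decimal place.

-178.9°

Signed shortest Δλ from +173.4° to -171.2° is +15.4°.
Midpoint longitude = +173.4° + (+15.4°)/2 = +173.4° + 7.7° = +181.1°.
Normalise into (−180°, 180°]: -178.9°.
(The naïve average (+173.4 + -171.2)/2 = 1.1° is on the wrong side of the globe.)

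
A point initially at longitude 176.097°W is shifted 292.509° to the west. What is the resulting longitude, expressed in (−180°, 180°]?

108.606°W

Start at -176.097°; shift −292.509° → -468.606°.
-468.606° lies outside (−180°, 180°]; add 360° → -108.606°.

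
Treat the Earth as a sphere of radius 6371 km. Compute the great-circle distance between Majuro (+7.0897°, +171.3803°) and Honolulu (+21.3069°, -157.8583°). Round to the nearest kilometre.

Δλ = -157.8583 − 171.3803 = -329.2386°; wrapped into (−180°, 180°]: 30.7614°.
Δφ = 21.3069 − 7.0897 = 14.2172°.
a = sin²(Δφ/2) + cos φ₁ · cos φ₂ · sin²(Δλ/2) = 0.080352.
c = 2·atan2(√a, √(1−a)) = 0.57481 rad → d = 6371·c ≈ 3662.12 km.

3662 km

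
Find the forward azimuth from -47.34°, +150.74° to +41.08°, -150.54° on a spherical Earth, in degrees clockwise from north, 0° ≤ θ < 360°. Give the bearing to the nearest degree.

Δλ = -150.54 − 150.74 = -301.28°; wrapped into (−180°, 180°]: 58.72°.
θ = atan2( sin Δλ · cos φ₂ , cos φ₁ · sin φ₂ − sin φ₁ · cos φ₂ · cos Δλ )
  = atan2(0.64422, 0.73311) = 41.307° → normalised to [0°, 360°): 41.307°.

41°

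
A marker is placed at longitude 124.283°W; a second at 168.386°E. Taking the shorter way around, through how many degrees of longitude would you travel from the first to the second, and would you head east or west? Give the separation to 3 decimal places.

67.331° west

Raw difference: 168.386 − -124.283 = 292.669°.
Normalise into (−180°, 180°]: 292.669° − 360° = -67.331°.
Negative ⇒ the second point lies to the west; separation 67.331°.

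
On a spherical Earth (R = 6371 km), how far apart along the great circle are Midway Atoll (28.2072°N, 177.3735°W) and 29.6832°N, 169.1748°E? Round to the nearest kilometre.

Δλ = 169.1748 − -177.3735 = 346.5483°; wrapped into (−180°, 180°]: -13.4517°.
Δφ = 29.6832 − 28.2072 = 1.4760°.
a = sin²(Δφ/2) + cos φ₁ · cos φ₂ · sin²(Δλ/2) = 0.010668.
c = 2·atan2(√a, √(1−a)) = 0.20694 rad → d = 6371·c ≈ 1318.39 km.

1318 km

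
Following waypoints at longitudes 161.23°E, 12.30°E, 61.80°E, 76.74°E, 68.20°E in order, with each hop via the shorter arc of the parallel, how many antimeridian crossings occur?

0

Leg 1: +161.23° → +12.30°, shortest Δλ = -148.93° (west) — does not cross 180°.
Leg 2: +12.30° → +61.80°, shortest Δλ = 49.5° (east) — does not cross 180°.
Leg 3: +61.80° → +76.74°, shortest Δλ = 14.94° (east) — does not cross 180°.
Leg 4: +76.74° → +68.20°, shortest Δλ = -8.54° (west) — does not cross 180°.
Total crossings: 0.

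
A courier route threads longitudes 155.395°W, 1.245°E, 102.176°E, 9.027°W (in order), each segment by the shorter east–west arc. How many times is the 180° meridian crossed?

Leg 1: -155.395° → +1.245°, shortest Δλ = 156.64° (east) — does not cross 180°.
Leg 2: +1.245° → +102.176°, shortest Δλ = 100.931° (east) — does not cross 180°.
Leg 3: +102.176° → -9.027°, shortest Δλ = -111.203° (west) — does not cross 180°.
Total crossings: 0.

0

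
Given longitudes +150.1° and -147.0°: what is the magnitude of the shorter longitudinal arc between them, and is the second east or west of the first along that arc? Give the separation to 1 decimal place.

62.9° east

Raw difference: -147.0 − 150.1 = -297.1°.
Normalise into (−180°, 180°]: -297.1° + 360° = 62.9°.
Positive ⇒ the second point lies to the east; separation 62.9°.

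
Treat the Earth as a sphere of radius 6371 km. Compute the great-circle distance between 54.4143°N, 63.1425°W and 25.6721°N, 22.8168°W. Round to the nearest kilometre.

Δλ = -22.8168 − -63.1425 = 40.3257°.
Δφ = 25.6721 − 54.4143 = -28.7422°.
a = sin²(Δφ/2) + cos φ₁ · cos φ₂ · sin²(Δλ/2) = 0.123918.
c = 2·atan2(√a, √(1−a)) = 0.71946 rad → d = 6371·c ≈ 4583.65 km.

4584 km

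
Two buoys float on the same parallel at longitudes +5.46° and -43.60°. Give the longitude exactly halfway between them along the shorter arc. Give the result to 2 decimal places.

-19.07°

Signed shortest Δλ from +5.46° to -43.60° is -49.06°.
Midpoint longitude = +5.46° + (-49.06°)/2 = +5.46° − 24.53° = -19.07°.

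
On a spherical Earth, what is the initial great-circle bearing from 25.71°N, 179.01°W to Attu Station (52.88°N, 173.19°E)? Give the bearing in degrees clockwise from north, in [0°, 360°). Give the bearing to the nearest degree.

350°

Δλ = 173.19 − -179.01 = 352.20°; wrapped into (−180°, 180°]: -7.80°.
θ = atan2( sin Δλ · cos φ₂ , cos φ₁ · sin φ₂ − sin φ₁ · cos φ₂ · cos Δλ )
  = atan2(-0.08190, 0.45905) = -10.116° → normalised to [0°, 360°): 349.884°.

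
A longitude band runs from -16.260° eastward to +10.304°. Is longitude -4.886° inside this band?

Yes

Band width going east from -16.260° to +10.304°: ((10.304 − -16.260) mod 360) = 26.564°.
Offset of -4.886° east of the west edge: ((-4.886 − -16.260) mod 360) = 11.374°.
11.374° ≤ 26.564° ⇒ inside.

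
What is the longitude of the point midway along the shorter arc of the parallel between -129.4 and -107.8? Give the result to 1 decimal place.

-118.6°

Signed shortest Δλ from -129.4° to -107.8° is +21.6°.
Midpoint longitude = -129.4° + (+21.6°)/2 = -129.4° + 10.8° = -118.6°.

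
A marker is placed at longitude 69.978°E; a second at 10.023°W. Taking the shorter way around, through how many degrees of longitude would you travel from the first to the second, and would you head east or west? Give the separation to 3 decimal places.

Raw difference: -10.023 − 69.978 = -80.001°.
Normalise into (−180°, 180°]: -80.001° stays -80.001°.
Negative ⇒ the second point lies to the west; separation 80.001°.

80.001° west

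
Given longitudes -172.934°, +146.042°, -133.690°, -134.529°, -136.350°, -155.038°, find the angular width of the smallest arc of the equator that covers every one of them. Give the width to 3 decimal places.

Sort the longitudes: -172.934°, -155.038°, -136.350°, -134.529°, -133.690°, +146.042°.
Eastward gaps between consecutive values (wrapping around): 17.896°, 18.688°, 1.821°, 0.839°, 279.732°, 41.024°.
Largest gap = 279.732° ⇒ minimal covering band is its complement: 360° − 279.732° = 80.268°.
Band runs from +146.042° eastward to -133.690°, crossing the antimeridian.

80.268°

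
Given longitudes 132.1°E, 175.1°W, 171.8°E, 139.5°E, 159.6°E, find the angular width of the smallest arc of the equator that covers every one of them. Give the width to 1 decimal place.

Sort the longitudes: -175.1°, +132.1°, +139.5°, +159.6°, +171.8°.
Eastward gaps between consecutive values (wrapping around): 307.2°, 7.4°, 20.1°, 12.2°, 13.1°.
Largest gap = 307.2° ⇒ minimal covering band is its complement: 360° − 307.2° = 52.8°.
Band runs from +132.1° eastward to -175.1°, crossing the antimeridian.

52.8°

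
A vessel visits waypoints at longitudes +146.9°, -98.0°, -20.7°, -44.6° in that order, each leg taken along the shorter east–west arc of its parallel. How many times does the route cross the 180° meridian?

Leg 1: +146.9° → -98.0°, shortest Δλ = 115.1° (east) — crosses 180°.
Leg 2: -98.0° → -20.7°, shortest Δλ = 77.3° (east) — does not cross 180°.
Leg 3: -20.7° → -44.6°, shortest Δλ = -23.9° (west) — does not cross 180°.
Total crossings: 1.

1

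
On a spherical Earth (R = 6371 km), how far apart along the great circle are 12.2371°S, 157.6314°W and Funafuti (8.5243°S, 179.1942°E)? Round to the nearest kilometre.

Δλ = 179.1942 − -157.6314 = 336.8256°; wrapped into (−180°, 180°]: -23.1744°.
Δφ = -8.5243 − -12.2371 = 3.7128°.
a = sin²(Δφ/2) + cos φ₁ · cos φ₂ · sin²(Δλ/2) = 0.040042.
c = 2·atan2(√a, √(1−a)) = 0.40293 rad → d = 6371·c ≈ 2567.05 km.

2567 km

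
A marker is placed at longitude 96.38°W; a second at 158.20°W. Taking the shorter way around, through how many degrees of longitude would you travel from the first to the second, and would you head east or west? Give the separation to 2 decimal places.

61.82° west

Raw difference: -158.20 − -96.38 = -61.82°.
Normalise into (−180°, 180°]: -61.82° stays -61.82°.
Negative ⇒ the second point lies to the west; separation 61.82°.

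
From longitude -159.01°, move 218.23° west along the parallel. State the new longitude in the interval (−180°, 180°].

-17.24°

Start at -159.01°; shift −218.23° → -377.24°.
-377.24° lies outside (−180°, 180°]; add 360° → -17.24°.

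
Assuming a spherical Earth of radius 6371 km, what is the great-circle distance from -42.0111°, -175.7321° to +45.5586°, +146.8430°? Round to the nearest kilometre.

10420 km

Δλ = 146.8430 − -175.7321 = 322.5751°; wrapped into (−180°, 180°]: -37.4249°.
Δφ = 45.5586 − -42.0111 = 87.5697°.
a = sin²(Δφ/2) + cos φ₁ · cos φ₂ · sin²(Δλ/2) = 0.532344.
c = 2·atan2(√a, √(1−a)) = 1.63553 rad → d = 6371·c ≈ 10419.96 km.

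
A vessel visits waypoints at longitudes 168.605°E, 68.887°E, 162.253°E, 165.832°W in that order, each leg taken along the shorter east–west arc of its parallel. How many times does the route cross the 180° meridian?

Leg 1: +168.605° → +68.887°, shortest Δλ = -99.718° (west) — does not cross 180°.
Leg 2: +68.887° → +162.253°, shortest Δλ = 93.366° (east) — does not cross 180°.
Leg 3: +162.253° → -165.832°, shortest Δλ = 31.915° (east) — crosses 180°.
Total crossings: 1.

1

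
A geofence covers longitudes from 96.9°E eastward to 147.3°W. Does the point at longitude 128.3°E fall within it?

Yes

Band width going east from +96.9° to -147.3°: ((-147.3 − 96.9) mod 360) = 115.8°.
Offset of +128.3° east of the west edge: ((128.3 − 96.9) mod 360) = 31.4°.
31.4° ≤ 115.8° ⇒ inside.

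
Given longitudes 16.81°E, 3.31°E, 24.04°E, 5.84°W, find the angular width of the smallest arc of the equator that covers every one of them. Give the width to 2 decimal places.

29.88°

Sort the longitudes: -5.84°, +3.31°, +16.81°, +24.04°.
Eastward gaps between consecutive values (wrapping around): 9.15°, 13.50°, 7.23°, 330.12°.
Largest gap = 330.12° ⇒ minimal covering band is its complement: 360° − 330.12° = 29.88°.
Band runs from -5.84° eastward to +24.04°.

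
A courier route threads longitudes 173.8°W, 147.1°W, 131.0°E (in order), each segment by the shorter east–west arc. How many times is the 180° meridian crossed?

1

Leg 1: -173.8° → -147.1°, shortest Δλ = 26.7° (east) — does not cross 180°.
Leg 2: -147.1° → +131.0°, shortest Δλ = -81.9° (west) — crosses 180°.
Total crossings: 1.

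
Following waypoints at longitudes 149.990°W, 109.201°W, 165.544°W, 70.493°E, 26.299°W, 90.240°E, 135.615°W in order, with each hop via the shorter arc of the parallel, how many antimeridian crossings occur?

Leg 1: -149.990° → -109.201°, shortest Δλ = 40.789° (east) — does not cross 180°.
Leg 2: -109.201° → -165.544°, shortest Δλ = -56.343° (west) — does not cross 180°.
Leg 3: -165.544° → +70.493°, shortest Δλ = -123.963° (west) — crosses 180°.
Leg 4: +70.493° → -26.299°, shortest Δλ = -96.792° (west) — does not cross 180°.
Leg 5: -26.299° → +90.240°, shortest Δλ = 116.539° (east) — does not cross 180°.
Leg 6: +90.240° → -135.615°, shortest Δλ = 134.145° (east) — crosses 180°.
Total crossings: 2.

2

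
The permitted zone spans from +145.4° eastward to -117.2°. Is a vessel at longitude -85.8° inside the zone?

Band width going east from +145.4° to -117.2°: ((-117.2 − 145.4) mod 360) = 97.4°.
Offset of -85.8° east of the west edge: ((-85.8 − 145.4) mod 360) = 128.8°.
128.8° > 97.4° ⇒ outside.

No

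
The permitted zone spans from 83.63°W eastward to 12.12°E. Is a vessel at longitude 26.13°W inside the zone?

Yes

Band width going east from -83.63° to +12.12°: ((12.12 − -83.63) mod 360) = 95.75°.
Offset of -26.13° east of the west edge: ((-26.13 − -83.63) mod 360) = 57.50°.
57.50° ≤ 95.75° ⇒ inside.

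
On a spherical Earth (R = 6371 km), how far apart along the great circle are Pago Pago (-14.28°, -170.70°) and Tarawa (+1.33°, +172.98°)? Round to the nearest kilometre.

2499 km

Δλ = 172.98 − -170.70 = 343.68°; wrapped into (−180°, 180°]: -16.32°.
Δφ = 1.33 − -14.28 = 15.61°.
a = sin²(Δφ/2) + cos φ₁ · cos φ₂ · sin²(Δλ/2) = 0.037961.
c = 2·atan2(√a, √(1−a)) = 0.39218 rad → d = 6371·c ≈ 2498.57 km.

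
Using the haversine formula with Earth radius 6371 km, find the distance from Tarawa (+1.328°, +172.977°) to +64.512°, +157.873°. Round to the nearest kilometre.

7131 km

Δλ = 157.873 − 172.977 = -15.104°.
Δφ = 64.512 − 1.328 = 63.184°.
a = sin²(Δφ/2) + cos φ₁ · cos φ₂ · sin²(Δλ/2) = 0.281867.
c = 2·atan2(√a, √(1−a)) = 1.11935 rad → d = 6371·c ≈ 7131.40 km.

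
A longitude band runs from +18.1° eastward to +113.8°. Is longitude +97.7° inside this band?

Band width going east from +18.1° to +113.8°: ((113.8 − 18.1) mod 360) = 95.7°.
Offset of +97.7° east of the west edge: ((97.7 − 18.1) mod 360) = 79.6°.
79.6° ≤ 95.7° ⇒ inside.

Yes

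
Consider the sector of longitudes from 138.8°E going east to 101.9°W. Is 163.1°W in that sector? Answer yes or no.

Band width going east from +138.8° to -101.9°: ((-101.9 − 138.8) mod 360) = 119.3°.
Offset of -163.1° east of the west edge: ((-163.1 − 138.8) mod 360) = 58.1°.
58.1° ≤ 119.3° ⇒ inside.

Yes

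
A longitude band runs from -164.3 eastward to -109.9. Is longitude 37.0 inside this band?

Band width going east from -164.3° to -109.9°: ((-109.9 − -164.3) mod 360) = 54.4°.
Offset of +37.0° east of the west edge: ((37.0 − -164.3) mod 360) = 201.3°.
201.3° > 54.4° ⇒ outside.

No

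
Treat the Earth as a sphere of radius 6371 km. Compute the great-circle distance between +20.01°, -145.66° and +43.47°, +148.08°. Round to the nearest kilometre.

6598 km

Δλ = 148.08 − -145.66 = 293.74°; wrapped into (−180°, 180°]: -66.26°.
Δφ = 43.47 − 20.01 = 23.46°.
a = sin²(Δφ/2) + cos φ₁ · cos φ₂ · sin²(Δλ/2) = 0.245026.
c = 2·atan2(√a, √(1−a)) = 1.03567 rad → d = 6371·c ≈ 6598.27 km.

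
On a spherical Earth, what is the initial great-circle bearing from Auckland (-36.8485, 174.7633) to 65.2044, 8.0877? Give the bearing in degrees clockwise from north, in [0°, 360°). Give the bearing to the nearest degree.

Δλ = 8.0877 − 174.7633 = -166.6756°.
θ = atan2( sin Δλ · cos φ₂ , cos φ₁ · sin φ₂ − sin φ₁ · cos φ₂ · cos Δλ )
  = atan2(-0.09665, 0.48172) = -11.345° → normalised to [0°, 360°): 348.655°.

349°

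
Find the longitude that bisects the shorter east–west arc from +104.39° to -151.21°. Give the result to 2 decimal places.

Signed shortest Δλ from +104.39° to -151.21° is +104.40°.
Midpoint longitude = +104.39° + (+104.40°)/2 = +104.39° + 52.20° = +156.59°.
(The naïve average (+104.39 + -151.21)/2 = -23.41° is on the wrong side of the globe.)

+156.59°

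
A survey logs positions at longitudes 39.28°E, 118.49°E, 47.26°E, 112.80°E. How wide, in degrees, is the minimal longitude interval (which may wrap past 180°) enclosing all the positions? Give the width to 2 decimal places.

79.21°

Sort the longitudes: +39.28°, +47.26°, +112.80°, +118.49°.
Eastward gaps between consecutive values (wrapping around): 7.98°, 65.54°, 5.69°, 280.79°.
Largest gap = 280.79° ⇒ minimal covering band is its complement: 360° − 280.79° = 79.21°.
Band runs from +39.28° eastward to +118.49°.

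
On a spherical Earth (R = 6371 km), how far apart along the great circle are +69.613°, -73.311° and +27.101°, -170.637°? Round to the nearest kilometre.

Δλ = -170.637 − -73.311 = -97.326°.
Δφ = 27.101 − 69.613 = -42.512°.
a = sin²(Δφ/2) + cos φ₁ · cos φ₂ · sin²(Δλ/2) = 0.306260.
c = 2·atan2(√a, √(1−a)) = 1.17290 rad → d = 6371·c ≈ 7472.54 km.

7473 km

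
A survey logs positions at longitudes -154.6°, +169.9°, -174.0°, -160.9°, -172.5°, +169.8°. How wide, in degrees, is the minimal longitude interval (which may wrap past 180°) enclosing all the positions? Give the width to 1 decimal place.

35.6°

Sort the longitudes: -174.0°, -172.5°, -160.9°, -154.6°, +169.8°, +169.9°.
Eastward gaps between consecutive values (wrapping around): 1.5°, 11.6°, 6.3°, 324.4°, 0.1°, 16.1°.
Largest gap = 324.4° ⇒ minimal covering band is its complement: 360° − 324.4° = 35.6°.
Band runs from +169.8° eastward to -154.6°, crossing the antimeridian.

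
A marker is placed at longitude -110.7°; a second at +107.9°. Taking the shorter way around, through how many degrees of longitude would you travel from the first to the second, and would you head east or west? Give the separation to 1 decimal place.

Raw difference: 107.9 − -110.7 = 218.6°.
Normalise into (−180°, 180°]: 218.6° − 360° = -141.4°.
Negative ⇒ the second point lies to the west; separation 141.4°.

141.4° west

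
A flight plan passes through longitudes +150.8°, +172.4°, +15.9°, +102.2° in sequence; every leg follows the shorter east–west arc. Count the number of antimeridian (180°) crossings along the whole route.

Leg 1: +150.8° → +172.4°, shortest Δλ = 21.6° (east) — does not cross 180°.
Leg 2: +172.4° → +15.9°, shortest Δλ = -156.5° (west) — does not cross 180°.
Leg 3: +15.9° → +102.2°, shortest Δλ = 86.3° (east) — does not cross 180°.
Total crossings: 0.

0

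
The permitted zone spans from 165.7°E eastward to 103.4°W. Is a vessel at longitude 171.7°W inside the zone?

Yes

Band width going east from +165.7° to -103.4°: ((-103.4 − 165.7) mod 360) = 90.9°.
Offset of -171.7° east of the west edge: ((-171.7 − 165.7) mod 360) = 22.6°.
22.6° ≤ 90.9° ⇒ inside.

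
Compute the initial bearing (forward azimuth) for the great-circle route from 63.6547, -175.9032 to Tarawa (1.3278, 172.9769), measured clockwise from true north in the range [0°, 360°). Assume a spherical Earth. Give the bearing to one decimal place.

Δλ = 172.9769 − -175.9032 = 348.8801°; wrapped into (−180°, 180°]: -11.1199°.
θ = atan2( sin Δλ · cos φ₂ , cos φ₁ · sin φ₂ − sin φ₁ · cos φ₂ · cos Δλ )
  = atan2(-0.19281, -0.86879) = -167.487° → normalised to [0°, 360°): 192.513°.

192.5°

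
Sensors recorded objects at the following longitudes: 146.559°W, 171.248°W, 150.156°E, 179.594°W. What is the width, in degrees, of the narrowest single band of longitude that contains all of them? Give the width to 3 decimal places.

63.285°

Sort the longitudes: -179.594°, -171.248°, -146.559°, +150.156°.
Eastward gaps between consecutive values (wrapping around): 8.346°, 24.689°, 296.715°, 30.250°.
Largest gap = 296.715° ⇒ minimal covering band is its complement: 360° − 296.715° = 63.285°.
Band runs from +150.156° eastward to -146.559°, crossing the antimeridian.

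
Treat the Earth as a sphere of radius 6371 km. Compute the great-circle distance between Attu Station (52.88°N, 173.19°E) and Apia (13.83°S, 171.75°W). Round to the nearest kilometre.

Δλ = -171.75 − 173.19 = -344.94°; wrapped into (−180°, 180°]: 15.06°.
Δφ = -13.83 − 52.88 = -66.71°.
a = sin²(Δφ/2) + cos φ₁ · cos φ₂ · sin²(Δλ/2) = 0.312371.
c = 2·atan2(√a, √(1−a)) = 1.18612 rad → d = 6371·c ≈ 7556.77 km.

7557 km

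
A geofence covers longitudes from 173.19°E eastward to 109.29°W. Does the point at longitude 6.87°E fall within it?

No

Band width going east from +173.19° to -109.29°: ((-109.29 − 173.19) mod 360) = 77.52°.
Offset of +6.87° east of the west edge: ((6.87 − 173.19) mod 360) = 193.68°.
193.68° > 77.52° ⇒ outside.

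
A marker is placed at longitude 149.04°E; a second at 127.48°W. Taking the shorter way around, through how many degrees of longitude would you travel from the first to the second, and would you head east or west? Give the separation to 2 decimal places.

Raw difference: -127.48 − 149.04 = -276.52°.
Normalise into (−180°, 180°]: -276.52° + 360° = 83.48°.
Positive ⇒ the second point lies to the east; separation 83.48°.

83.48° east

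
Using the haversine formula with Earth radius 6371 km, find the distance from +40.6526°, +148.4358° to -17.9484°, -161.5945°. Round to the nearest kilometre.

Δλ = -161.5945 − 148.4358 = -310.0303°; wrapped into (−180°, 180°]: 49.9697°.
Δφ = -17.9484 − 40.6526 = -58.6010°.
a = sin²(Δφ/2) + cos φ₁ · cos φ₂ · sin²(Δλ/2) = 0.368266.
c = 2·atan2(√a, √(1−a)) = 1.30418 rad → d = 6371·c ≈ 8308.93 km.

8309 km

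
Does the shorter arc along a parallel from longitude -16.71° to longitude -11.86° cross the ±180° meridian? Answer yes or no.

No

Signed shortest Δλ = ((-11.86 − -16.71 + 180) mod 360) − 180 = 4.85°.
Going east by 4.85° from -16.71° reaches -11.86° without touching 180°.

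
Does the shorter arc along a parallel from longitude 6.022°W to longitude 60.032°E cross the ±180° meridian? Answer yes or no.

Signed shortest Δλ = ((60.032 − -6.022 + 180) mod 360) − 180 = 66.054°.
Going east by 66.054° from -6.022° reaches +60.032° without touching 180°.

No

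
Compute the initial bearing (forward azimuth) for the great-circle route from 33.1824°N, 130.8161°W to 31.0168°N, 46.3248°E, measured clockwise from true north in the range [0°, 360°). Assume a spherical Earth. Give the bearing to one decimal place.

2.7°

Δλ = 46.3248 − -130.8161 = 177.1409°.
θ = atan2( sin Δλ · cos φ₂ , cos φ₁ · sin φ₂ − sin φ₁ · cos φ₂ · cos Δλ )
  = atan2(0.04275, 0.89973) = 2.720° → normalised to [0°, 360°): 2.720°.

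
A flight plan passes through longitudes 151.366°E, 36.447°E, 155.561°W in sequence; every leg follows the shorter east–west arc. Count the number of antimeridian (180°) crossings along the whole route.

Leg 1: +151.366° → +36.447°, shortest Δλ = -114.919° (west) — does not cross 180°.
Leg 2: +36.447° → -155.561°, shortest Δλ = 167.992° (east) — crosses 180°.
Total crossings: 1.

1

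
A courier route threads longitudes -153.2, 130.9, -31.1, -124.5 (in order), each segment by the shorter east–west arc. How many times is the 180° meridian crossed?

1

Leg 1: -153.2° → +130.9°, shortest Δλ = -75.9° (west) — crosses 180°.
Leg 2: +130.9° → -31.1°, shortest Δλ = -162.0° (west) — does not cross 180°.
Leg 3: -31.1° → -124.5°, shortest Δλ = -93.4° (west) — does not cross 180°.
Total crossings: 1.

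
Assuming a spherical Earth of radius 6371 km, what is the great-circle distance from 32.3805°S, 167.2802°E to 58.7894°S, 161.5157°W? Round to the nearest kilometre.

3743 km

Δλ = -161.5157 − 167.2802 = -328.7959°; wrapped into (−180°, 180°]: 31.2041°.
Δφ = -58.7894 − -32.3805 = -26.4089°.
a = sin²(Δφ/2) + cos φ₁ · cos φ₂ · sin²(Δλ/2) = 0.083834.
c = 2·atan2(√a, √(1−a)) = 0.58749 rad → d = 6371·c ≈ 3742.93 km.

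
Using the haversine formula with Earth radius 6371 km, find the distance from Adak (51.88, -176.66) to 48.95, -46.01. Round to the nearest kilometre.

Δλ = -46.01 − -176.66 = 130.65°.
Δφ = 48.95 − 51.88 = -2.93°.
a = sin²(Δφ/2) + cos φ₁ · cos φ₂ · sin²(Δλ/2) = 0.335399.
c = 2·atan2(√a, √(1−a)) = 1.23534 rad → d = 6371·c ≈ 7870.33 km.

7870 km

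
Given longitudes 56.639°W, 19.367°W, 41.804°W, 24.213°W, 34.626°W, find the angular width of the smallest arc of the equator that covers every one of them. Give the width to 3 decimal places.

Sort the longitudes: -56.639°, -41.804°, -34.626°, -24.213°, -19.367°.
Eastward gaps between consecutive values (wrapping around): 14.835°, 7.178°, 10.413°, 4.846°, 322.728°.
Largest gap = 322.728° ⇒ minimal covering band is its complement: 360° − 322.728° = 37.272°.
Band runs from -56.639° eastward to -19.367°.

37.272°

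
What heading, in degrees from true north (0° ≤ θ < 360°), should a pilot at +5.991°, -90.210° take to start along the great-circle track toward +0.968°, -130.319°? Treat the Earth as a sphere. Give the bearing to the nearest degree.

Δλ = -130.319 − -90.210 = -40.109°.
θ = atan2( sin Δλ · cos φ₂ , cos φ₁ · sin φ₂ − sin φ₁ · cos φ₂ · cos Δλ )
  = atan2(-0.64415, -0.06301) = -95.587° → normalised to [0°, 360°): 264.413°.

264°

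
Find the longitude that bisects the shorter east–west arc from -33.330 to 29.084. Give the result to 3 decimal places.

Signed shortest Δλ from -33.330° to +29.084° is +62.414°.
Midpoint longitude = -33.330° + (+62.414°)/2 = -33.330° + 31.207° = -2.123°.

-2.123°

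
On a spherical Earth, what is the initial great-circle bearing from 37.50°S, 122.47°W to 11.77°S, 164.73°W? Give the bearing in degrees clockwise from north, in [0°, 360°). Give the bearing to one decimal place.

Δλ = -164.73 − -122.47 = -42.26°.
θ = atan2( sin Δλ · cos φ₂ , cos φ₁ · sin φ₂ − sin φ₁ · cos φ₂ · cos Δλ )
  = atan2(-0.65836, 0.27924) = -67.016° → normalised to [0°, 360°): 292.984°.

293.0°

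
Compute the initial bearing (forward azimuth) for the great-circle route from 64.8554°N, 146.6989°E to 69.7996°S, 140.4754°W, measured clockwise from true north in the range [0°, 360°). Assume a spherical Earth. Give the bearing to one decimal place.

Δλ = -140.4754 − 146.6989 = -287.1743°; wrapped into (−180°, 180°]: 72.8257°.
θ = atan2( sin Δλ · cos φ₂ , cos φ₁ · sin φ₂ − sin φ₁ · cos φ₂ · cos Δλ )
  = atan2(0.32991, -0.49107) = 146.106° → normalised to [0°, 360°): 146.106°.

146.1°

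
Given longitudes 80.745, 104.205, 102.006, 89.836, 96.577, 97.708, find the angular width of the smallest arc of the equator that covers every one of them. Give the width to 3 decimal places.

Sort the longitudes: +80.745°, +89.836°, +96.577°, +97.708°, +102.006°, +104.205°.
Eastward gaps between consecutive values (wrapping around): 9.091°, 6.741°, 1.131°, 4.298°, 2.199°, 336.540°.
Largest gap = 336.540° ⇒ minimal covering band is its complement: 360° − 336.540° = 23.460°.
Band runs from +80.745° eastward to +104.205°.

23.460°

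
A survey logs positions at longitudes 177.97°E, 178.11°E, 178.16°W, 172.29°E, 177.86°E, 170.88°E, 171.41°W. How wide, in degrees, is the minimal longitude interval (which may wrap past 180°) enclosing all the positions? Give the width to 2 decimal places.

17.71°

Sort the longitudes: -178.16°, -171.41°, +170.88°, +172.29°, +177.86°, +177.97°, +178.11°.
Eastward gaps between consecutive values (wrapping around): 6.75°, 342.29°, 1.41°, 5.57°, 0.11°, 0.14°, 3.73°.
Largest gap = 342.29° ⇒ minimal covering band is its complement: 360° − 342.29° = 17.71°.
Band runs from +170.88° eastward to -171.41°, crossing the antimeridian.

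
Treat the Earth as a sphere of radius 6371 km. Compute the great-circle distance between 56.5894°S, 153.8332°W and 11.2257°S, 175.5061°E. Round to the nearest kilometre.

5689 km

Δλ = 175.5061 − -153.8332 = 329.3393°; wrapped into (−180°, 180°]: -30.6607°.
Δφ = -11.2257 − -56.5894 = 45.3637°.
a = sin²(Δφ/2) + cos φ₁ · cos φ₂ · sin²(Δλ/2) = 0.186450.
c = 2·atan2(√a, √(1−a)) = 0.89297 rad → d = 6371·c ≈ 5689.13 km.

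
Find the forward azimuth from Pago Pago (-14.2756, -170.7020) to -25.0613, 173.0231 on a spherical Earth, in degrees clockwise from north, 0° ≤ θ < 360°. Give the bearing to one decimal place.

232.3°

Δλ = 173.0231 − -170.7020 = 343.7251°; wrapped into (−180°, 180°]: -16.2749°.
θ = atan2( sin Δλ · cos φ₂ , cos φ₁ · sin φ₂ − sin φ₁ · cos φ₂ · cos Δλ )
  = atan2(-0.25386, -0.19609) = -127.683° → normalised to [0°, 360°): 232.317°.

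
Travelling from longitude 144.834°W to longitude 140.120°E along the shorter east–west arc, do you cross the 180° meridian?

Naïve |140.120 − -144.834| = 284.954° > 180°, so the shorter arc goes the other way round — across 180°.
Signed shortest Δλ = ((140.120 − -144.834 + 180) mod 360) − 180 = -75.046°.
Going west by 75.046° from -144.834° passes through 180° before reaching +140.120°.

Yes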